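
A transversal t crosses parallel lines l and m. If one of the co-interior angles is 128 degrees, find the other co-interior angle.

Co-interior (same-side interior) angles are between the parallel lines on the same side of the transversal.
Unlike corresponding or alternate interior angles, they are supplementary rather than equal.
So the angle = 180 - 128 = 52 degrees.

52 degrees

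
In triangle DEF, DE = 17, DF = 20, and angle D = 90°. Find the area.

Area = (1/2) * DE * DF * sin(D)
Area = (1/2) * 17 * 20 * sin(90°)
Area = (1/2) * 17 * 20 * 1
Area = 170

170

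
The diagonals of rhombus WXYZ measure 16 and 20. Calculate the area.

The diagonals of a rhombus divide it into four right triangles.
Each triangle has legs 16/ 2 = 8 and 20/2 = 10, so each has area (1/2)*8*10 = 40.
Four such triangles give total area = (d1 * d2) / 2 = 160.

160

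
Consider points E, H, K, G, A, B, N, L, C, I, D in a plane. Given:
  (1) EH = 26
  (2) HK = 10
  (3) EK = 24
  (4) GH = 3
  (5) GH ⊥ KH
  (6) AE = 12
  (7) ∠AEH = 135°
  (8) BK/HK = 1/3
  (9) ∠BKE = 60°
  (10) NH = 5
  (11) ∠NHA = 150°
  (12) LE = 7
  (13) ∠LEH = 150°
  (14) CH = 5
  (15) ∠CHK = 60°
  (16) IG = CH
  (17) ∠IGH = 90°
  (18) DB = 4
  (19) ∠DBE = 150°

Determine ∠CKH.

Step 1: By the law of cosines on triangle KHC: KC² = 10² + 5² − 2·10·5·cos(60°) = 75, so KC = 5·√3.
Step 2: By the inverse law of cosines on triangle CKH: cos(∠CKH) = ((5·√3)² + 10² − 5²) / (2·5·√3·10) = 150/173.21 = 0.866, so ∠CKH = 30°.

Therefore, the measure of angle ∠CKH = 30°.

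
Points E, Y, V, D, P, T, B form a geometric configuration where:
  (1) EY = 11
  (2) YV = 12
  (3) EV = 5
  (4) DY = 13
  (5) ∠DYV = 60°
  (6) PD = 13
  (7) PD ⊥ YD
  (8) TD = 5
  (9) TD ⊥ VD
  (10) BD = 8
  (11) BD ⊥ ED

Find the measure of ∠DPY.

Step 1: By the law of cosines on triangle PDY: PY² = 13² + 13² − 2·13·13·cos(90°) = 338, so PY = 13·√2.
Step 2: By the inverse law of cosines on triangle DPY: cos(∠DPY) = (13² + (13·√2)² − 13²) / (2·13·13·√2) = 338/478 = 0.7071, so ∠DPY = 45°.

Therefore, the measure of angle ∠DPY = 45°.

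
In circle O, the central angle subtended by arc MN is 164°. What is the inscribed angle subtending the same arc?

An inscribed angle intercepts an arc from a point on the circle, while the central angle intercepts the same arc from the center.
The inscribed angle is always half the central angle: 164° / 2 = 82°.

82°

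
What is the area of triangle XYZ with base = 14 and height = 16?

Area = (1/2) * base * height
Area = (1/2) * 14 * 16
Area = 112

112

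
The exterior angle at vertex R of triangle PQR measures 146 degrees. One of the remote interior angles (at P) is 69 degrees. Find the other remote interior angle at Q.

angle Q = 146 - 69 = 77 degrees (exterior angle theorem).

77 degrees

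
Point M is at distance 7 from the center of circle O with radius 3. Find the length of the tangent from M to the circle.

The tangent, radius, and line from the external point to the center form a right triangle.
The right angle is where the tangent meets the radius.
By the Pythagorean theorem: tangent² + 3² = 7²
tangent² = 49 - 9 = 40
tangent = 2*sqrt(10)

2*sqrt(10)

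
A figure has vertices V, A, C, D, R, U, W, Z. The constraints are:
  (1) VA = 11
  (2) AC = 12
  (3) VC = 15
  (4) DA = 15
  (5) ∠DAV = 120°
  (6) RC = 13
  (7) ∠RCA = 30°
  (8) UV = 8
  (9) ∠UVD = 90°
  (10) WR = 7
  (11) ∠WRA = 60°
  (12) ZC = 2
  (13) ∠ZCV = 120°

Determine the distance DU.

Step 1: By the law of cosines on triangle DAV: DV² = 15² + 11² − 2·15·11·cos(120°) = 511, so DV ≈ 22.61.
Step 2: By the law of cosines on triangle DVU: DU² = 22.61² + 8² − 2·22.61·8·cos(90°) = 575, so DU = 5·√23.

Therefore, the length of DU = 5·√23.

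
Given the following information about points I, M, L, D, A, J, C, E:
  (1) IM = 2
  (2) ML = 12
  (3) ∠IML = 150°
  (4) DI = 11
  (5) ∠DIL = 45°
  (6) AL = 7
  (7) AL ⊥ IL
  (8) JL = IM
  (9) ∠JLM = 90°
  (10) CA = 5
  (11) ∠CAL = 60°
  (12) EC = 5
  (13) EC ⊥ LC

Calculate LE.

Step 1: By the law of cosines on triangle LAC: LC² = 7² + 5² − 2·7·5·cos(60°) = 39, so LC = √39.
Step 2: By the law of cosines on triangle LCE: LE² = √39² + 5² − 2·√39·5·cos(90°) = 64, so LE = 8.

Therefore, the length of LE = 8.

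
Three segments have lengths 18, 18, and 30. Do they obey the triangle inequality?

Sort the sides: 18, 18, 30.
It suffices to check that the sum of the two smallest exceeds the largest:
18 + 18 = 36 > 30. ✓
Yes, a valid triangle can be formed.

Yes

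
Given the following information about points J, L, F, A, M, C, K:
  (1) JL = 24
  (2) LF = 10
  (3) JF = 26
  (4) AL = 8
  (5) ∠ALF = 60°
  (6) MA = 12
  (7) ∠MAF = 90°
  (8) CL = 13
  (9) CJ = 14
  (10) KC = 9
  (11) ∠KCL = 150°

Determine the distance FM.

Step 1: By the law of cosines on triangle FLA: FA² = 10² + 8² − 2·10·8·cos(60°) = 84, so FA = 2·√21.
Step 2: By the law of cosines on triangle FAM: FM² = (2·√21)² + 12² − 2·2·√21·12·cos(90°) = 228, so FM = 2·√57.

Therefore, the length of FM = 2·√57.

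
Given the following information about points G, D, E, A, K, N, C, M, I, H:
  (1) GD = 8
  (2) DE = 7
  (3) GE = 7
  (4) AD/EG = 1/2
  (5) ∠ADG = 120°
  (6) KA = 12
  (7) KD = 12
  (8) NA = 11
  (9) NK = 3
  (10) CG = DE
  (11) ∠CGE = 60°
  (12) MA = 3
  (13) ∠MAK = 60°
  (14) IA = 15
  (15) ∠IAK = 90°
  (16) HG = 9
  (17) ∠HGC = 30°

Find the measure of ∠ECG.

From the given relations: CG = DE = 7.
Step 1: By the law of cosines on triangle CGE: CE² = 7² + 7² − 2·7·7·cos(60°) = 49, so CE = 7.
Step 2: By the inverse law of cosines on triangle ECG: cos(∠ECG) = (7² + 7² − 7²) / (2·7·7) = 49/98 = 0.5, so ∠ECG = 60°.

Therefore, the measure of angle ∠ECG = 60°.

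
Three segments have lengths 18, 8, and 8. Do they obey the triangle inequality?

No.
The triangle inequality is violated: 8 + 8 = 16 ≤ 18.
These lengths cannot form a triangle.

No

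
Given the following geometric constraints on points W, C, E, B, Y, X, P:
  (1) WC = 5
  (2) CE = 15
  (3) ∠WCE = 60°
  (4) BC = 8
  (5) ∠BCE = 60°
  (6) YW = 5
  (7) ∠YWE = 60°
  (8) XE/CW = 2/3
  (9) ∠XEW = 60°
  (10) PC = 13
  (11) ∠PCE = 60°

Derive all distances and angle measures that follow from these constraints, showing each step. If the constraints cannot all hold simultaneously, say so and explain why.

The constraints are consistent.

From the given relations:
  XE = 2/3·CW = 2/3·5 ≈ 3.33

Step 1: From WC = 5, CE = 15, and ∠WCE = 60°, by the law of cosines:
  WE² = WC² + CE² - 2·WC·CE·cos(60°) = 25 + 225 - 75 = 175
  WE = 5·√7

Step 2: From EC = 15, CB = 8, and ∠ECB = 60°, by the law of cosines:
  EB² = EC² + CB² - 2·EC·CB·cos(60°) = 225 + 64 - 120 = 169
  EB = 13

Step 3: From EC = 15, CP = 13, and ∠ECP = 60°, by the law of cosines:
  EP² = EC² + CP² - 2·EC·CP·cos(60°) = 225 + 169 - 195 = 199
  EP = √199

Step 4: From WE = 5·√7, EX = 3.33, and ∠WEX = 60°, by the law of cosines:
  WX² = WE² + EX² - 2·WE·EX·cos(60°) = 175 + 11.11 - 44.1 = 142
  WX ≈ 11.92

Step 5: From EW = 5·√7, WY = 5, and ∠EWY = 60°, by the law of cosines:
  EY² = EW² + WY² - 2·EW·WY·cos(60°) = 175 + 25 - 66.14 = 133.9
  EY ≈ 11.57

Step 6: From WC = 5, WE = 5·√7, CE = 15, by the inverse law of cosines:
  cos(∠CWE) = (WC² + WE² - CE²) / (2·WC·WE)
  ∠CWE = 100.89°

Step 7: From EB = 13, EC = 15, BC = 8, by the inverse law of cosines:
  cos(∠BEC) = (EB² + EC² - BC²) / (2·EB·EC)
  ∠BEC = 32.2°

Step 8: From EC = 15, EP = √199, CP = 13, by the inverse law of cosines:
  cos(∠CEP) = (EC² + EP² - CP²) / (2·EC·EP)
  ∠CEP = 52.95°

Step 9: From EC = 15, EW = 5·√7, CW = 5, by the inverse law of cosines:
  cos(∠CEW) = (EC² + EW² - CW²) / (2·EC·EW)
  ∠CEW = 19.11°

Step 10: From BC = 8, BE = 13, CE = 15, by the inverse law of cosines:
  cos(∠CBE) = (BC² + BE² - CE²) / (2·BC·BE)
  ∠CBE = 87.8°

Step 11: From PC = 13, PE = √199, CE = 15, by the inverse law of cosines:
  cos(∠CPE) = (PC² + PE² - CE²) / (2·PC·PE)
  ∠CPE = 67.05°

Step 12: From WE = 5·√7, WX = 11.92, EX = 3.33, by the inverse law of cosines:
  cos(∠EWX) = (WE² + WX² - EX²) / (2·WE·WX)
  ∠EWX = 14.02°

Step 13: From EW = 5·√7, EY = 11.57, WY = 5, by the inverse law of cosines:
  cos(∠WEY) = (EW² + EY² - WY²) / (2·EW·EY)
  ∠WEY = 21.98°

Step 14: From YE = 11.57, YW = 5, EW = 5·√7, by the inverse law of cosines:
  cos(∠EYW) = (YE² + YW² - EW²) / (2·YE·YW)
  ∠EYW = 98.02°

Step 15: From XE = 3.33, XW = 11.92, EW = 5·√7, by the inverse law of cosines:
  cos(∠EXW) = (XE² + XW² - EW²) / (2·XE·XW)
  ∠EXW = 105.98°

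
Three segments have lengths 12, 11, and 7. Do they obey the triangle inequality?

For three segments to close into a triangle, no single side can be as long as the other two combined.
The longest side is 12, and 7 + 11 = 18 > 12.
A triangle can be formed.

Yes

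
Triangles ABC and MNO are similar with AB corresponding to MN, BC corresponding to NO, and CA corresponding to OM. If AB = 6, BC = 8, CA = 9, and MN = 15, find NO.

k = 15/6 = 5/2. NO = 5/2 * 8 = 20.

20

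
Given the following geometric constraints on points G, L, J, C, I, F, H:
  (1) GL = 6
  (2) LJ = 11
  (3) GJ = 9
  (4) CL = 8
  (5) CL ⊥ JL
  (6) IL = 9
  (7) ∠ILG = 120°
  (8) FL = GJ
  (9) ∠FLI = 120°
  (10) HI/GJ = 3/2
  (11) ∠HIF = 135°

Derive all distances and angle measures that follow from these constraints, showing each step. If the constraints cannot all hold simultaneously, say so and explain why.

The constraints are consistent.

From the given relations:
  FL = GJ = 9
  HI = 3/2·GJ = 3/2·9 ≈ 13.5

Step 1: From GL = 6, LI = 9, and ∠GLI = 120°, by the law of cosines:
  GI² = GL² + LI² - 2·GL·LI·cos(120°) = 36 + 81 + 54 = 171
  GI = 3·√19

Step 2: From JL = 11, LC = 8, and ∠JLC = 90°, by the law of cosines:
  JC² = JL² + LC² - 2·JL·LC·cos(90°) = 121 + 64 - 0 = 185
  JC = √185

Step 3: From IL = 9, LF = 9, and ∠ILF = 120°, by the law of cosines:
  IF² = IL² + LF² - 2·IL·LF·cos(120°) = 81 + 81 + 81 = 243
  IF = 9·√3

Step 4: From GJ = 9, GL = 6, JL = 11, by the inverse law of cosines:
  cos(∠JGL) = (GJ² + GL² - JL²) / (2·GJ·GL)
  ∠JGL = 92.12°

Step 5: From LG = 6, LJ = 11, GJ = 9, by the inverse law of cosines:
  cos(∠GLJ) = (LG² + LJ² - GJ²) / (2·LG·LJ)
  ∠GLJ = 54.85°

Step 6: From JG = 9, JL = 11, GL = 6, by the inverse law of cosines:
  cos(∠GJL) = (JG² + JL² - GL²) / (2·JG·JL)
  ∠GJL = 33.03°

Step 7: From FI = 9·√3, IH = 13.5, and ∠FIH = 135°, by the law of cosines:
  FH² = FI² + IH² - 2·FI·IH·cos(135°) = 243 + 182.2 + 297.6 = 722.9
  FH ≈ 26.89

Step 8: From GI = 3·√19, GL = 6, IL = 9, by the inverse law of cosines:
  cos(∠IGL) = (GI² + GL² - IL²) / (2·GI·GL)
  ∠IGL = 36.59°

Step 9: From JC = √185, JL = 11, CL = 8, by the inverse law of cosines:
  cos(∠CJL) = (JC² + JL² - CL²) / (2·JC·JL)
  ∠CJL = 36.03°

Step 10: From CJ = √185, CL = 8, JL = 11, by the inverse law of cosines:
  cos(∠JCL) = (CJ² + CL² - JL²) / (2·CJ·CL)
  ∠JCL = 53.97°

Step 11: From IF = 9·√3, IL = 9, FL = 9, by the inverse law of cosines:
  cos(∠FIL) = (IF² + IL² - FL²) / (2·IF·IL)
  ∠FIL = 30°

Step 12: From IG = 3·√19, IL = 9, GL = 6, by the inverse law of cosines:
  cos(∠GIL) = (IG² + IL² - GL²) / (2·IG·IL)
  ∠GIL = 23.41°

Step 13: From FI = 9·√3, FL = 9, IL = 9, by the inverse law of cosines:
  cos(∠IFL) = (FI² + FL² - IL²) / (2·FI·FL)
  ∠IFL = 30°

Step 14: From FH = 26.89, FI = 9·√3, HI = 13.5, by the inverse law of cosines:
  cos(∠HFI) = (FH² + FI² - HI²) / (2·FH·FI)
  ∠HFI = 20.8°

Step 15: From HF = 26.89, HI = 13.5, FI = 9·√3, by the inverse law of cosines:
  cos(∠FHI) = (HF² + HI² - FI²) / (2·HF·HI)
  ∠FHI = 24.2°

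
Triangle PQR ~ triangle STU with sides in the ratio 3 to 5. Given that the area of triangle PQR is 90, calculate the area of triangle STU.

The ratio of areas of similar triangles = (side ratio)^2.
Side ratio = 3:5, so area ratio = 9:25.
Area of STU / Area of PQR = 25/9
Area of STU = 90 * 25/9 = 250

250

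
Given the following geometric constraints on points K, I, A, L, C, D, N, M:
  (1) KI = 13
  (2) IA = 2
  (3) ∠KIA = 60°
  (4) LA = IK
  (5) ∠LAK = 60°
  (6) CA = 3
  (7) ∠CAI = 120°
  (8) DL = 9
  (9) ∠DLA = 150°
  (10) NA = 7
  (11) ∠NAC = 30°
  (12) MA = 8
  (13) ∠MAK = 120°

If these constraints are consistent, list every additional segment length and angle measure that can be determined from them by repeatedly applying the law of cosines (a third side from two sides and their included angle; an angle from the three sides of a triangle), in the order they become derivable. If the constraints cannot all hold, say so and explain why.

The constraints are consistent. Derivable facts, in order:
After 1 step:
- AD ≈ 21.28
- CN ≈ 4.65
- IC = √19
- KA = 7·√3
After 2 steps:
- KL ≈ 12.59
- KM ≈ 17.55
- ∠ACI = 23.41°
- ∠ACN = 131.18°
- ∠ADL = 17.79°
- ∠AIC = 36.59°
- ∠AKI = 8.21°
- ∠ANC = 18.82°
- ∠DAL = 12.21°
- ∠IAK = 111.79°
After 3 steps:
- ∠AKL = 63.45°
- ∠AKM = 23.25°
- ∠ALK = 56.55°
- ∠AMK = 36.75°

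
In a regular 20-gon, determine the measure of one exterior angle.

Each exterior angle of a regular n-gon is 360 / n.
For n = 20: 360 / 20 = 18 degrees.

18 degrees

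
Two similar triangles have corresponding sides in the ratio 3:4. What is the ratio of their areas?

Area scales with the square of linear dimensions. If every length is multiplied by 3/4, then the area is multiplied by (3/4)^2 = 9/16.
The area ratio is 9:16.

9:16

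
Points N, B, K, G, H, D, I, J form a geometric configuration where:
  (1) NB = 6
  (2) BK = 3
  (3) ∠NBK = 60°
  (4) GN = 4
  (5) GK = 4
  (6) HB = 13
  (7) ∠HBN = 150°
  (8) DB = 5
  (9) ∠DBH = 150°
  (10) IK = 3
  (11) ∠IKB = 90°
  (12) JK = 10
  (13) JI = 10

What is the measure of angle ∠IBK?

Step 1: By the law of cosines on triangle BKI: BI² = 3² + 3² − 2·3·3·cos(90°) = 18, so BI = 3·√2.
Step 2: By the inverse law of cosines on triangle IBK: cos(∠IBK) = ((3·√2)² + 3² − 3²) / (2·3·√2·3) = 18/25.46 = 0.7071, so ∠IBK = 45°.

Therefore, the measure of angle ∠IBK = 45°.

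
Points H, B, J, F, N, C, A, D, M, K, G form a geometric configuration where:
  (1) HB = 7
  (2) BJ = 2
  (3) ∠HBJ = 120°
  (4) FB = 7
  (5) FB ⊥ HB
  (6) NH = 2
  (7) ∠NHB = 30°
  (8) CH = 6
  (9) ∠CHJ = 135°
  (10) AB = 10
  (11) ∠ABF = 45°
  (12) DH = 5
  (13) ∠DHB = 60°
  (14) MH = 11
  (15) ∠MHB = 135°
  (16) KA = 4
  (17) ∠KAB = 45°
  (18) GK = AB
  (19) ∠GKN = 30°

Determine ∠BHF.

Step 1: By the law of cosines on triangle HBF: HF² = 7² + 7² − 2·7·7·cos(90°) = 98, so HF = 7·√2.
Step 2: By the inverse law of cosines on triangle BHF: cos(∠BHF) = (7² + (7·√2)² − 7²) / (2·7·7·√2) = 98/138.59 = 0.7071, so ∠BHF = 45°.

Therefore, the measure of angle ∠BHF = 45°.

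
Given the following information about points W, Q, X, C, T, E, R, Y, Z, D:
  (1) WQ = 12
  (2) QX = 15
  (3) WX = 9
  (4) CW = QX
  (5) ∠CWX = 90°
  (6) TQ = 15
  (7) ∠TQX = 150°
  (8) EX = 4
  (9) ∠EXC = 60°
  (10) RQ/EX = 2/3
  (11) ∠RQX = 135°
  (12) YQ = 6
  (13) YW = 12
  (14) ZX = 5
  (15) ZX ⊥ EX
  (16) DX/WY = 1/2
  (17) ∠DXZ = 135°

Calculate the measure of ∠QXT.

Step 1: By the law of cosines on triangle XQT: XT² = 15² + 15² − 2·15·15·cos(150°) = 839.71, so XT ≈ 28.98.
Step 2: By the inverse law of cosines on triangle QXT: cos(∠QXT) = (15² + 28.98² − 15²) / (2·15·28.98) = 839.71/869.33 = 0.9659, so ∠QXT = 15°.

Therefore, the measure of angle ∠QXT = 15°.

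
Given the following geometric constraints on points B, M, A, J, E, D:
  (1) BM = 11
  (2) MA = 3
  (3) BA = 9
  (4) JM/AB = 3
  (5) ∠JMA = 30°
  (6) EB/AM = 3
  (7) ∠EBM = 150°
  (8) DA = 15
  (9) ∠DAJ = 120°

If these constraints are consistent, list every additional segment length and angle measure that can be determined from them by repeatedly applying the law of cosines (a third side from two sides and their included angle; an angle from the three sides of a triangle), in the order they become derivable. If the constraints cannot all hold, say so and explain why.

The constraints are consistent. Derivable facts, in order:
After 1 step:
- AJ ≈ 24.45
- ME ≈ 19.33
- ∠ABM = 12.9°
- ∠AMB = 42.06°
- ∠BAM = 125.03°
After 2 steps:
- JD ≈ 34.49
- ∠AJM = 3.52°
- ∠BEM = 16.53°
- ∠BME = 13.47°
- ∠JAM = 146.48°
After 3 steps:
- ∠ADJ = 37.87°
- ∠AJD = 22.13°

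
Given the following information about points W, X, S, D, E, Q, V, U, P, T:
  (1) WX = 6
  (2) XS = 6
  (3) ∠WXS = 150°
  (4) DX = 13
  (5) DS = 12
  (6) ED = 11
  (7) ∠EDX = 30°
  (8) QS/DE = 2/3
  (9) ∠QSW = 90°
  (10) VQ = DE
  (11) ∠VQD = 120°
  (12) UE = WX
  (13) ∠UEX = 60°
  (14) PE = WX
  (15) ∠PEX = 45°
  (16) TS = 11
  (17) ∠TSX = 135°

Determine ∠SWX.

Step 1: By the law of cosines on triangle WXS: WS² = 6² + 6² − 2·6·6·cos(150°) = 134.35, so WS ≈ 11.59.
Step 2: By the inverse law of cosines on triangle SWX: cos(∠SWX) = (11.59² + 6² − 6²) / (2·11.59·6) = 134.35/139.09 = 0.9659, so ∠SWX = 15°.

Therefore, the measure of angle ∠SWX = 15°.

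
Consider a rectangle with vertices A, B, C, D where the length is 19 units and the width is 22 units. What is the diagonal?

d = sqrt(19^2 + 22^2) = sqrt(845) = 13*sqrt(5)

13*sqrt(5)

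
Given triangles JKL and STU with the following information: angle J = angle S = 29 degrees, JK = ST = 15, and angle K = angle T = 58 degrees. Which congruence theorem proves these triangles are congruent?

The given information provides:
angle J = angle S = 29 degrees, JK = ST = 15, and angle K = angle T = 58 degrees
This matches the ASA congruence theorem.
Two pairs of corresponding angles and the included side are equal (Angle-Side-Angle).

ASA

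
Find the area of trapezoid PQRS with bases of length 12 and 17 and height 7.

Area of a trapezoid = (base1 + base2) * height / 2
Area = (12 + 17) * 7 / 2
Area = 29 * 7 / 2
Area = 203 / 2
Area = 203/2

203/2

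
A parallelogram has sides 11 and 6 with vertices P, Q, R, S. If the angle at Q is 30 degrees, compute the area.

Area = a * b * sin(theta)
Area = 11 * 6 * sin(30 degrees)
Area = 66 * 1/2
Area = 33

33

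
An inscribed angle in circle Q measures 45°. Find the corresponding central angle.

The inscribed angle theorem states that a central angle is always twice any inscribed angle that subtends the same arc.
Since the inscribed angle is 45°, the central angle = 2 × 45° = 90°.

90°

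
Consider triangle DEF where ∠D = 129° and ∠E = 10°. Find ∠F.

By the triangle angle sum property, the three interior angles of any triangle add up to 180°.
We know angle D = 129° and angle E = 10°, so their sum is 139°.
Therefore angle F = 180° - 139° = 41°.

41 degrees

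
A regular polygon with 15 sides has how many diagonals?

The number of diagonals in an n-gon is n(n - 3)/2.
For n = 15: 15(15 - 3)/2 = 15 × 12 / 2 = 90.

90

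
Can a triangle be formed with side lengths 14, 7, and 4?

The longest side is 14. The other two sides sum to 4 + 7 = 11.
Since 11 ≤ 14, the two shorter sides cannot reach around to close the triangle.

No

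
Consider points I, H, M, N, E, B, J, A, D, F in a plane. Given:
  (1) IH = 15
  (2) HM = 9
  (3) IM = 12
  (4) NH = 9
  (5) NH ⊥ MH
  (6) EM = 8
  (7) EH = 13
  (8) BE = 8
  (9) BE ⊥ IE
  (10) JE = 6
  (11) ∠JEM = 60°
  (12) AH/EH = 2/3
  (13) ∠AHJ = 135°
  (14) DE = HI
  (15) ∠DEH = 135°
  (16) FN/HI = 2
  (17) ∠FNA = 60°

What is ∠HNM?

Step 1: By the law of cosines on triangle NHM: NM² = 9² + 9² − 2·9·9·cos(90°) = 162, so NM = 9·√2.
Step 2: By the inverse law of cosines on triangle HNM: cos(∠HNM) = (9² + (9·√2)² − 9²) / (2·9·9·√2) = 162/229.1 = 0.7071, so ∠HNM = 45°.

Therefore, the measure of angle ∠HNM = 45°.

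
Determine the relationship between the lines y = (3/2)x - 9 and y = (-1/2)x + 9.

Slope of line 1: m1 = 3/2
Slope of line 2: m2 = -1/2
For parallel lines we need equal slopes: 3/2 != -1/2.
For perpendicular lines we need m1*m2 = -1: (3/2)(-1/2) = -3/4 != -1.
Since neither condition holds, the lines are neither parallel nor perpendicular.

Neither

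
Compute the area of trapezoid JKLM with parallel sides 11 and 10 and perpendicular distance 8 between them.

A trapezoid's area equals the midsegment times the height.
The midsegment is (11 + 10) / 2 = 21/2.
Area = 21/2 * 8 = 84.

84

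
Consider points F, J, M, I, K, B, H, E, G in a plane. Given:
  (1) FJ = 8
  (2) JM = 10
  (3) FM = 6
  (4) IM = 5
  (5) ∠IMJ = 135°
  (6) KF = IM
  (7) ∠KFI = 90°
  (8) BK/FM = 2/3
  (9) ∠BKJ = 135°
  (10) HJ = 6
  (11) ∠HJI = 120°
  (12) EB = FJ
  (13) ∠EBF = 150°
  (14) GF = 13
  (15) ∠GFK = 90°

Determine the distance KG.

From the given relations: KF = IM = 5.
Step 1: By the law of cosines on triangle KFG: KG² = 5² + 13² − 2·5·13·cos(90°) = 194, so KG = √194.

Therefore, the length of KG = √194.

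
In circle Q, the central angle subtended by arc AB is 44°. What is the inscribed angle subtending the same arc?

An inscribed angle intercepts an arc from a point on the circle, while the central angle intercepts the same arc from the center.
The inscribed angle is always half the central angle: 44° / 2 = 22°.

22°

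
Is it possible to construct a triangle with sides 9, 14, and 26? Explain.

No.
The triangle inequality is violated: 9 + 14 = 23 ≤ 26.
These lengths cannot form a triangle.

No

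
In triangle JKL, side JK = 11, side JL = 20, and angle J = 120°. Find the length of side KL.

By the law of cosines: KL^2 = JK^2 + JL^2 - 2*JK*JL*cos(J)
KL^2 = 11^2 + 20^2 - 2*11*20*cos(120°)
KL^2 = 121 + 400 - 440*(-1/2)
KL^2 = 741
KL = sqrt(741)

sqrt(741)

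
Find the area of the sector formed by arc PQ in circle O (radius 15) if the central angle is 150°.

Sector area = π(15²)(5/12) = 375*pi/4

375*pi/4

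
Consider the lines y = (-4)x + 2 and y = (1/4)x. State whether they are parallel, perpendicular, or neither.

Slope of line 1: m1 = -4
Slope of line 2: m2 = 1/4
m1 * m2 = (-4) * (1/4) = -1 = -1, so the lines are perpendicular.

Perpendicular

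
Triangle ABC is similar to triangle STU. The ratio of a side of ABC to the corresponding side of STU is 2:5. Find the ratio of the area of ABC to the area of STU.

Area scales with the square of linear dimensions. If every length is multiplied by 2/5, then the area is multiplied by (2/5)^2 = 4/25.
The area ratio is 4:25.

4:25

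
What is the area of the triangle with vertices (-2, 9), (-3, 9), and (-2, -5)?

The Shoelace formula computes the area from vertex coordinates by summing cross products.
For vertices (-2,9), (-3,9), (-2,-5):
Signed sum = -2*9 - -3*9 + -3*-5 - -2*9 + -2*9 - -2*-5
= 9 + 33 + -28 = 14
Area = (1/2)|14| = 7.

7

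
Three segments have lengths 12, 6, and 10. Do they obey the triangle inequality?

For three segments to close into a triangle, no single side can be as long as the other two combined.
The longest side is 12, and 6 + 10 = 16 > 12.
A triangle can be formed.

Yes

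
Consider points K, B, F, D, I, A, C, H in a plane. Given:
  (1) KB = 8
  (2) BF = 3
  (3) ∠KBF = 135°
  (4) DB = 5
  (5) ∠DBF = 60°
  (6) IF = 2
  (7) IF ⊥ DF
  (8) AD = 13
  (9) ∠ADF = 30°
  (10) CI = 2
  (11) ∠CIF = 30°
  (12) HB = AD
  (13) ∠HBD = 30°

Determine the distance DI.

Step 1: By the law of cosines on triangle FBD: FD² = 3² + 5² − 2·3·5·cos(60°) = 19, so FD = √19.
Step 2: By the law of cosines on triangle DFI: DI² = √19² + 2² − 2·√19·2·cos(90°) = 23, so DI = √23.

Therefore, the length of DI = √23.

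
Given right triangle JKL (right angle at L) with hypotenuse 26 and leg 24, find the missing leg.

KL = sqrt(26^2 - 24^2) = sqrt(100) = 10

10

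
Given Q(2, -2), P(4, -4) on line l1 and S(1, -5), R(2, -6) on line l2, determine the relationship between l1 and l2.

Slope of line 1: m1 = (-4 - -2)/(4 - 2) = -2/2 = -1
Slope of line 2: m2 = (-6 - -5)/(2 - 1) = -1/1 = -1
m1 = m2, so the lines are parallel.

Parallel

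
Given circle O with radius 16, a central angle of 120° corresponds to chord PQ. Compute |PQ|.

Drop a perpendicular from the center to the chord, bisecting both the chord and the central angle.
Each half-chord = r sin(θ/2) = 16 sin(60°).
The full chord = 2 × 16 × sin(60°) = 16*sqrt(3).

16*sqrt(3)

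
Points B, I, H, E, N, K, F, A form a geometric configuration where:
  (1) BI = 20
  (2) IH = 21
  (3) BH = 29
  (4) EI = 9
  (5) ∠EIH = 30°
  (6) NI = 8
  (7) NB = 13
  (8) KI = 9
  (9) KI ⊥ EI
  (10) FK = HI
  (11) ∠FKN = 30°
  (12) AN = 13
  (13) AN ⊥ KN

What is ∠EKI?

Step 1: By the law of cosines on triangle KIE: KE² = 9² + 9² − 2·9·9·cos(90°) = 162, so KE = 9·√2.
Step 2: By the inverse law of cosines on triangle EKI: cos(∠EKI) = ((9·√2)² + 9² − 9²) / (2·9·√2·9) = 162/229.1 = 0.7071, so ∠EKI = 45°.

Therefore, the measure of angle ∠EKI = 45°.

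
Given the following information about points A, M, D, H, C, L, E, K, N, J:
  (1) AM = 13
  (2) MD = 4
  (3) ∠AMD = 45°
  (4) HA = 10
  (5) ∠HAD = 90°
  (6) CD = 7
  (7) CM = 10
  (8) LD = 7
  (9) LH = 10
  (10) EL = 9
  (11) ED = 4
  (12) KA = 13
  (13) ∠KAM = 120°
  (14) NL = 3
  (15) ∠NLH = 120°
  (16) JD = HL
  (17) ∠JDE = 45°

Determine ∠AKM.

Step 1: By the law of cosines on triangle KAM: KM² = 13² + 13² − 2·13·13·cos(120°) = 507, so KM = 13·√3.
Step 2: By the inverse law of cosines on triangle AKM: cos(∠AKM) = (13² + (13·√3)² − 13²) / (2·13·13·√3) = 507/585.43 = 0.866, so ∠AKM = 30°.

Therefore, the measure of angle ∠AKM = 30°.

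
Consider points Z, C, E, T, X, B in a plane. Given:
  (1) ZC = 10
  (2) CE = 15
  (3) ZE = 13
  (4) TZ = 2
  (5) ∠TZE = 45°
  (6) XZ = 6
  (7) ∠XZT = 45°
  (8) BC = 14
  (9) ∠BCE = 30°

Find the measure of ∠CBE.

Step 1: By the law of cosines on triangle BCE: BE² = 14² + 15² − 2·14·15·cos(30°) = 57.27, so BE ≈ 7.57.
Step 2: By the inverse law of cosines on triangle CBE: cos(∠CBE) = (14² + 7.57² − 15²) / (2·14·7.57) = 28.27/211.89 = 0.1334, so ∠CBE = 82.33°.

Therefore, the measure of angle ∠CBE = 82.33°.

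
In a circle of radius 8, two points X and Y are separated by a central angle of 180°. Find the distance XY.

Drop a perpendicular from the center to the chord, bisecting both the chord and the central angle.
Each half-chord = r sin(θ/2) = 8 sin(90°).
The full chord = 2 × 8 × sin(90°) = 16.

16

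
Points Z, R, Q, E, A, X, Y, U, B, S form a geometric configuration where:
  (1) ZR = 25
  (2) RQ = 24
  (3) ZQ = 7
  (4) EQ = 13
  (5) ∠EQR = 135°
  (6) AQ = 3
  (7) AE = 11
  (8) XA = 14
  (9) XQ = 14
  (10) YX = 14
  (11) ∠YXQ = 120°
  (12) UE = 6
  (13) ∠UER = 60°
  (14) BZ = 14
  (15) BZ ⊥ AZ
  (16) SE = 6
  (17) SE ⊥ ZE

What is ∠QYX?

Step 1: By the law of cosines on triangle YXQ: YQ² = 14² + 14² − 2·14·14·cos(120°) = 588, so YQ = 14·√3.
Step 2: By the inverse law of cosines on triangle QYX: cos(∠QYX) = ((14·√3)² + 14² − 14²) / (2·14·√3·14) = 588/678.96 = 0.866, so ∠QYX = 30°.

Therefore, the measure of angle ∠QYX = 30°.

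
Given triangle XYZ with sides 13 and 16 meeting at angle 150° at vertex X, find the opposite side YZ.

When two sides and the included angle are known, the law of cosines gives the third side.
c^2 = a^2 + b^2 - 2ab cos(C) generalizes the Pythagorean theorem to non-right triangles.
Here: YZ^2 = 169 + 256 - 416*(-sqrt(3)/2) = 208*sqrt(3) + 425
YZ = sqrt(208*sqrt(3) + 425)

sqrt(208*sqrt(3) + 425)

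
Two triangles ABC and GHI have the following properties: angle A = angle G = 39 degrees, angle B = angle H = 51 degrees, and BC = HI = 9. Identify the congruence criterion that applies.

Consider the given information: angle A = angle G = 39 degrees, angle B = angle H = 51 degrees, and BC = HI = 9
This is not ASA or HL: ASA requires two angles and the side between them. HL only applies to right triangles with matching hypotenuse and leg.
The correct criterion is AAS. Two pairs of corresponding angles and a non-included side are equal (Angle-Angle-Side).

AAS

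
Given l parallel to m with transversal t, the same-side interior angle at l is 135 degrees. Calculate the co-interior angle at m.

Co-interior (same-side interior) angles are between the parallel lines on the same side of the transversal.
Unlike corresponding or alternate interior angles, they are supplementary rather than equal.
So the angle = 180 - 135 = 45 degrees.

45 degrees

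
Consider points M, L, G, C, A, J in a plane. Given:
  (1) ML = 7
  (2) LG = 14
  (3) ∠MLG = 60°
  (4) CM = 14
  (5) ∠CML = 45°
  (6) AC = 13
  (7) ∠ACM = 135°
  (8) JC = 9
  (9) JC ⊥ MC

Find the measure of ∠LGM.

Step 1: By the law of cosines on triangle GLM: GM² = 14² + 7² − 2·14·7·cos(60°) = 147, so GM = 7·√3.
Step 2: By the inverse law of cosines on triangle LGM: cos(∠LGM) = (14² + (7·√3)² − 7²) / (2·14·7·√3) = 294/339.48 = 0.866, so ∠LGM = 30°.

Therefore, the measure of angle ∠LGM = 30°.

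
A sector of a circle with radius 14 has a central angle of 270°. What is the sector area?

Sector area = π(14²)(3/4) = 147*pi

147*pi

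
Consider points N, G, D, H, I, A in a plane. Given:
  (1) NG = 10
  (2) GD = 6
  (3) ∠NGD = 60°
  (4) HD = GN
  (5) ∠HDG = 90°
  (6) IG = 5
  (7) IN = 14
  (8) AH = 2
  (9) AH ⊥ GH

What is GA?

From the given relations: HD = GN = 10.
Step 1: By the law of cosines on triangle GDH: GH² = 6² + 10² − 2·6·10·cos(90°) = 136, so GH = 2·√34.
Step 2: By the law of cosines on triangle GHA: GA² = (2·√34)² + 2² − 2·2·√34·2·cos(90°) = 140, so GA = 2·√35.

Therefore, the length of GA = 2·√35.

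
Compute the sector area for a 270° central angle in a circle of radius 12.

Sector area = π(12²)(3/4) = 108*pi

108*pi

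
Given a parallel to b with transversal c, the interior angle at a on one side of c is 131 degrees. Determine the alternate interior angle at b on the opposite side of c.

Alternate interior angles lie on opposite sides of the transversal, between the parallel lines.
By the alternate interior angle theorem, they are equal: 131 degrees.

131 degrees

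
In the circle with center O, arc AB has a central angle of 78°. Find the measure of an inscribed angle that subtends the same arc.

By the inscribed angle theorem, the inscribed angle is half the central angle.
Inscribed angle = 78° / 2 = 39°

39°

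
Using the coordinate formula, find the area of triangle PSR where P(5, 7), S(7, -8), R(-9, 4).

The Shoelace formula computes the area from vertex coordinates by summing cross products.
For vertices (5,7), (7,-8), (-9,4):
Signed sum = 5*-8 - 7*7 + 7*4 - -9*-8 + -9*7 - 5*4
= -89 + -44 + -83 = -216
Area = (1/2)|-216| = 108.

108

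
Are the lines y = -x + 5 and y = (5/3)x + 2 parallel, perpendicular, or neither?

Slope of line 1: m1 = -1
Slope of line 2: m2 = 5/3
m1 != m2 (-1 != 5/3), so not parallel.
m1 * m2 = (-1) * (5/3) = -5/3 != -1, so not perpendicular.
The lines are neither parallel nor perpendicular.

Neither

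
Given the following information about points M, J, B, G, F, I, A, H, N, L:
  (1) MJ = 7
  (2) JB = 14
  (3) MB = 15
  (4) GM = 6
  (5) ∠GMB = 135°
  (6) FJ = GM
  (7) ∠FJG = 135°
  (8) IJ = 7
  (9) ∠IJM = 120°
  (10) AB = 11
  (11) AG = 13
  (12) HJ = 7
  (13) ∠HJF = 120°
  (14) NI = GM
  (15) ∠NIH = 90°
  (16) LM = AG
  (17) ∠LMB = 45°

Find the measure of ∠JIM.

Step 1: By the law of cosines on triangle IJM: IM² = 7² + 7² − 2·7·7·cos(120°) = 147, so IM = 7·√3.
Step 2: By the inverse law of cosines on triangle JIM: cos(∠JIM) = (7² + (7·√3)² − 7²) / (2·7·7·√3) = 147/169.74 = 0.866, so ∠JIM = 30°.

Therefore, the measure of angle ∠JIM = 30°.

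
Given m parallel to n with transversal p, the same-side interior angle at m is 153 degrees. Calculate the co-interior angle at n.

Co-interior angles (same-side interior) formed by parallel lines and a transversal are supplementary (sum to 180 degrees).
The given angle is 153 degrees.
The co-interior angle = 180 - 153 = 27 degrees.

27 degrees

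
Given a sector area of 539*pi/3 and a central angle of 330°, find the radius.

The sector covers 330°/360° = 11/12 of the full circle.
Full circle area = 539*pi/3 / 11/12 = 196*pi.
Since full area = πr², we get r² = 196*pi/π = 196, so r = 14.

14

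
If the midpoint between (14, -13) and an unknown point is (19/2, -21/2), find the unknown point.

Using the midpoint formula: M = ((x1 + x2)/2, (y1 + y2)/2)
We know M = (19/2, -21/2) and S = (14, -13)
For x: 19/2 = (14 + x2)/2, so x2 = 2*19/2 - 14 = 5
For y: -21/2 = (-13 + y2)/2, so y2 = 2*-21/2 - -13 = -8
R = (5, -8)

(5, -8)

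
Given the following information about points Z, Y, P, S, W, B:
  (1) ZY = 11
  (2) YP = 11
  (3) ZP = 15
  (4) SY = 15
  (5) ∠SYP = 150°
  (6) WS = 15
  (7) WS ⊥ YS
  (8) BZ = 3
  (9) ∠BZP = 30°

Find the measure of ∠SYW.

Step 1: By the law of cosines on triangle YSW: YW² = 15² + 15² − 2·15·15·cos(90°) = 450, so YW = 15·√2.
Step 2: By the inverse law of cosines on triangle SYW: cos(∠SYW) = (15² + (15·√2)² − 15²) / (2·15·15·√2) = 450/636.4 = 0.7071, so ∠SYW = 45°.

Therefore, the measure of angle ∠SYW = 45°.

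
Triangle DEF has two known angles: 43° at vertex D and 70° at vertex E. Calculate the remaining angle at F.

Let angle F = x. Then 43 + 70 + x = 180.
x = 180 - 113 = 67 degrees.

67 degrees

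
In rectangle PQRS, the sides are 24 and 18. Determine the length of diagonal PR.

Using the Pythagorean theorem:
d² = 24² + 18² = 576 + 324 = 900
d = sqrt(900) = 30

30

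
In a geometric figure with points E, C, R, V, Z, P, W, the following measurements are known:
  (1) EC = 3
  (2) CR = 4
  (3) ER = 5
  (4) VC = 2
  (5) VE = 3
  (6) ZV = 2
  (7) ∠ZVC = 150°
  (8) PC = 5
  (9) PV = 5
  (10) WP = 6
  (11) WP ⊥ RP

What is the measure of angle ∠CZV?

Step 1: By the law of cosines on triangle ZVC: ZC² = 2² + 2² − 2·2·2·cos(150°) = 14.93, so ZC ≈ 3.86.
Step 2: By the inverse law of cosines on triangle CZV: cos(∠CZV) = (3.86² + 2² − 2²) / (2·3.86·2) = 14.93/15.45 = 0.9659, so ∠CZV = 15°.

Therefore, the measure of angle ∠CZV = 15°.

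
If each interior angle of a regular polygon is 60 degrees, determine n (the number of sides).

Exterior angle = 180 - 60 = 120. n = 360 / 120 = 3.

3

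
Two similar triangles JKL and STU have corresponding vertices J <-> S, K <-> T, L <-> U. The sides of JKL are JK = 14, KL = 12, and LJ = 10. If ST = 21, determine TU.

Similar triangles have proportional sides. Setting up the proportion:
ST / JK = TU / KL
21 / 14 = TU / 12
TU = 12 * 21 / 14 = 18.

18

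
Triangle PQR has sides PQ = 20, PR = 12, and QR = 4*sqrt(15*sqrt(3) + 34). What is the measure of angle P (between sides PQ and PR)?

cos(P) = (20² + 12² - (4*sqrt(15*sqrt(3) + 34))²) / (2 × 20 × 12) = -sqrt(3)/2, so P = arccos(-sqrt(3)/2) = 150°.

150°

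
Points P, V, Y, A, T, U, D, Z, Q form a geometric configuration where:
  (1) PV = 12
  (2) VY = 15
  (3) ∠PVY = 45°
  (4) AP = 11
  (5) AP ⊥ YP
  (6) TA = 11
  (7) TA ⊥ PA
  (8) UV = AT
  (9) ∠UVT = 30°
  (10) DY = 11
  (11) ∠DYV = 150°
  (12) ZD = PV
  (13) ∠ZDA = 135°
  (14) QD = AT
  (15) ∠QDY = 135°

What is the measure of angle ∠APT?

Step 1: By the law of cosines on triangle PAT: PT² = 11² + 11² − 2·11·11·cos(90°) = 242, so PT = 11·√2.
Step 2: By the inverse law of cosines on triangle APT: cos(∠APT) = (11² + (11·√2)² − 11²) / (2·11·11·√2) = 242/342.24 = 0.7071, so ∠APT = 45°.

Therefore, the measure of angle ∠APT = 45°.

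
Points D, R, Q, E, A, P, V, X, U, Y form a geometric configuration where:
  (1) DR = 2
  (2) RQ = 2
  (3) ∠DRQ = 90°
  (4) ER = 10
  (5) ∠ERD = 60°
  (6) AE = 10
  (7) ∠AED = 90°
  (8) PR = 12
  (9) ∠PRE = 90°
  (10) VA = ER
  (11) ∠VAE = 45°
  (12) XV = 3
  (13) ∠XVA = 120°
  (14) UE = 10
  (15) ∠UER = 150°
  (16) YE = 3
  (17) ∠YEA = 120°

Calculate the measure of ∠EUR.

Step 1: By the law of cosines on triangle UER: UR² = 10² + 10² − 2·10·10·cos(150°) = 373.21, so UR ≈ 19.32.
Step 2: By the inverse law of cosines on triangle EUR: cos(∠EUR) = (10² + 19.32² − 10²) / (2·10·19.32) = 373.21/386.37 = 0.9659, so ∠EUR = 15°.

Therefore, the measure of angle ∠EUR = 15°.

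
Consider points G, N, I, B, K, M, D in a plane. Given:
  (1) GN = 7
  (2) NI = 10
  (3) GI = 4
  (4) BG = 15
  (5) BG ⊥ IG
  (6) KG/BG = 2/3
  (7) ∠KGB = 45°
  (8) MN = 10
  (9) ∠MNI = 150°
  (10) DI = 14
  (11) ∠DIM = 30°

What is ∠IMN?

Step 1: By the law of cosines on triangle MNI: MI² = 10² + 10² − 2·10·10·cos(150°) = 373.21, so MI ≈ 19.32.
Step 2: By the inverse law of cosines on triangle IMN: cos(∠IMN) = (19.32² + 10² − 10²) / (2·19.32·10) = 373.21/386.37 = 0.9659, so ∠IMN = 15°.

Therefore, the measure of angle ∠IMN = 15°.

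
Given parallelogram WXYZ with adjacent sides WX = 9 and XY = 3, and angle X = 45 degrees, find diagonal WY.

The diagonal of a parallelogram can be found by treating two adjacent sides and the diagonal as a triangle.
Applying the law of cosines with sides 9, 3 and included angle 45°:
d^2 = 81 + 9 - 54*cos(45°) = 90 - 27*sqrt(2)
d = 3*sqrt(10 - 3*sqrt(2))

3*sqrt(10 - 3*sqrt(2))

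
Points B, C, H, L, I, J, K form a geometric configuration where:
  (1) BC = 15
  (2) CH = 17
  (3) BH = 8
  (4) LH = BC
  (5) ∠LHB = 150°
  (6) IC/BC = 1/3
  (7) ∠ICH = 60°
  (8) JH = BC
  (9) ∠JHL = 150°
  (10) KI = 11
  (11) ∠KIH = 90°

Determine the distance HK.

From the given relations: IC = 1/3·BC = 1/3·15 = 5.
Step 1: By the law of cosines on triangle HCI: HI² = 17² + 5² − 2·17·5·cos(60°) = 229, so HI ≈ 15.13.
Step 2: By the law of cosines on triangle HIK: HK² = 15.13² + 11² − 2·15.13·11·cos(90°) = 350, so HK = 5·√14.

Therefore, the length of HK = 5·√14.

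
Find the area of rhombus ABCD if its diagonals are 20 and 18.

Area = (20 * 18) / 2 = 360 / 2 = 180

180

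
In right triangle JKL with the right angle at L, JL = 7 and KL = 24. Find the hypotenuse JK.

By the Pythagorean theorem: JK^2 = JL^2 + KL^2
JK^2 = 7^2 + 24^2 = 49 + 576 = 625
JK = sqrt(625) = 25

25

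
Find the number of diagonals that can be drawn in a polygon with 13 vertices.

The number of diagonals in an n-gon is n(n - 3)/2.
For n = 13: 13(13 - 3)/2 = 13 × 10 / 2 = 65.

65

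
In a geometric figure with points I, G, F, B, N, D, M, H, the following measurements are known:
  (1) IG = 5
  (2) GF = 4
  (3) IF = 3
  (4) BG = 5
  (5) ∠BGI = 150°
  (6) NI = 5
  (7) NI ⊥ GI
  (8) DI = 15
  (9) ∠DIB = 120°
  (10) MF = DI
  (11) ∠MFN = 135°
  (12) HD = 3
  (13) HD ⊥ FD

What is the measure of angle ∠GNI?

Step 1: By the law of cosines on triangle NIG: NG² = 5² + 5² − 2·5·5·cos(90°) = 50, so NG = 5·√2.
Step 2: By the inverse law of cosines on triangle GNI: cos(∠GNI) = ((5·√2)² + 5² − 5²) / (2·5·√2·5) = 50/70.71 = 0.7071, so ∠GNI = 45°.

Therefore, the measure of angle ∠GNI = 45°.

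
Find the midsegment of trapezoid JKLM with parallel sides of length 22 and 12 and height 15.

midsegment = (22 + 12) / 2 = 34 / 2 = 17

17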